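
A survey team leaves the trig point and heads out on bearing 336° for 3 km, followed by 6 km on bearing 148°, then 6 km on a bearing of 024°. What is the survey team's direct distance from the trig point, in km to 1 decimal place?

5.4 km

Leg 1 (336°, 3 km): east 3 sin 336° = -1.22, north 3 cos 336° = 2.74
Leg 2 (148°, 6 km): east 6 sin 148° = 3.18, north 6 cos 148° = -5.09
Leg 3 (024°, 6 km): east 6 sin 24° = 2.44, north 6 cos 24° = 5.48
Net: 4.40 east, 3.13 north. Distance = √((4.40)² + (3.13)²) = 5.402 km.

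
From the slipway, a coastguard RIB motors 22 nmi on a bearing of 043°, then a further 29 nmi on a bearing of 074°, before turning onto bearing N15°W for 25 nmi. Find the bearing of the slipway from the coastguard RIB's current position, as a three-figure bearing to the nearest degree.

217°

Leg 1 (043°, 22 nmi): east 22 sin 43° = 15.00, north 22 cos 43° = 16.09
Leg 2 (074°, 29 nmi): east 29 sin 74° = 27.88, north 29 cos 74° = 7.99
Leg 3 (N15°W, 25 nmi): east 25 sin 345° = -6.47, north 25 cos 345° = 24.15
Net displacement: 36.41 east, 48.23 north. Direction back to start is (-36.41, -48.23): bearing = atan2(-36.41, -48.23) mod 360° = 217.05° ≈ 217°.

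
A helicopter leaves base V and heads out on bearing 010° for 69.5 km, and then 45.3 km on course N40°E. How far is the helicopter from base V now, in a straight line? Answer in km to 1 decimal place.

Leg 1 (010°, 69.5 km): east 69.5 sin 10° = 12.07, north 69.5 cos 10° = 68.44
Leg 2 (N40°E, 45.3 km): east 45.3 sin 40° = 29.12, north 45.3 cos 40° = 34.70
Net: 41.19 east, 103.15 north. Distance = √((41.19)² + (103.15)²) = 111.065 km.

111.1 km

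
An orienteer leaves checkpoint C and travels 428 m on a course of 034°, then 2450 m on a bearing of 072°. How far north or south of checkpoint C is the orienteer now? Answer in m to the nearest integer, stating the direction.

1112 m north

Leg 1 (034°, 428 m): east 428 sin 34° = 239.33, north 428 cos 34° = 354.83
Leg 2 (072°, 2450 m): east 2450 sin 72° = 2330.09, north 2450 cos 72° = 757.09
Net north component: 1111.92 m.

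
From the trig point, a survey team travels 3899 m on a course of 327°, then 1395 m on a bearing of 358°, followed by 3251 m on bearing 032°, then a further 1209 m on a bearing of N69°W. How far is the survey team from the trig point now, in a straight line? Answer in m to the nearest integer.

8011 m

Leg 1 (327°, 3899 m): east 3899 sin 327° = -2123.55, north 3899 cos 327° = 3269.98
Leg 2 (358°, 1395 m): east 1395 sin 358° = -48.68, north 1395 cos 358° = 1394.15
Leg 3 (032°, 3251 m): east 3251 sin 32° = 1722.77, north 3251 cos 32° = 2757.00
Leg 4 (N69°W, 1209 m): east 1209 sin 291° = -1128.70, north 1209 cos 291° = 433.27
Net: -1578.16 east, 7854.40 north. Distance = √((-1578.16)² + (7854.40)²) = 8011.377 m.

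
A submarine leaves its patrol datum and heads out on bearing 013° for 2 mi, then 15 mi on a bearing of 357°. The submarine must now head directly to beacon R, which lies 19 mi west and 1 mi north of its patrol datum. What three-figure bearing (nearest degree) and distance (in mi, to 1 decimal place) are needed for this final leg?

Leg 1 (013°, 2 mi): east 2 sin 13° = 0.45, north 2 cos 13° = 1.95
Leg 2 (357°, 15 mi): east 15 sin 357° = -0.79, north 15 cos 357° = 14.98
Current position: (-0.34, 16.93). Target: (-19, 1). Remaining: Δeast = -18.66, Δnorth = -15.93.
Bearing = atan2(-18.66, -15.93) mod 360° = 229.52°; distance = √((-18.66)² + (-15.93)²) = 24.537 mi.

230°, 24.5 mi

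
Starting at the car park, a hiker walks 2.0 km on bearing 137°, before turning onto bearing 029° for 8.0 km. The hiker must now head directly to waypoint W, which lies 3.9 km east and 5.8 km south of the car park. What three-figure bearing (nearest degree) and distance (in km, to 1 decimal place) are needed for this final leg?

Leg 1 (137°, 2.0 km): east 2.0 sin 137° = 1.36, north 2.0 cos 137° = -1.46
Leg 2 (029°, 8.0 km): east 8.0 sin 29° = 3.88, north 8.0 cos 29° = 7.00
Current position: (5.24, 5.53). Target: (3.9, -5.8). Remaining: Δeast = -1.34, Δnorth = -11.33.
Bearing = atan2(-1.34, -11.33) mod 360° = 186.75°; distance = √((-1.34)² + (-11.33)²) = 11.413 km.

187°, 11.4 km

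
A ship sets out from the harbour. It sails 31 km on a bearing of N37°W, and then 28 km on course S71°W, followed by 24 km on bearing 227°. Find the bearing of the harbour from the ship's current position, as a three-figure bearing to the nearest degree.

Leg 1 (N37°W, 31 km): east 31 sin 323° = -18.66, north 31 cos 323° = 24.76
Leg 2 (S71°W, 28 km): east 28 sin 251° = -26.47, north 28 cos 251° = -9.12
Leg 3 (227°, 24 km): east 24 sin 227° = -17.55, north 24 cos 227° = -16.37
Net displacement: -62.68 east, -0.73 north. Direction back to start is (62.68, 0.73): bearing = atan2(62.68, 0.73) mod 360° = 89.34° ≈ 089°.

089°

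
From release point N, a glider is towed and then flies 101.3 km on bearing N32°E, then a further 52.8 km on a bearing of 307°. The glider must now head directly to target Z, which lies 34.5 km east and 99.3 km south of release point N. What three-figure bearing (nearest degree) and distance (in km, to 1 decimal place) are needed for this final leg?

Leg 1 (N32°E, 101.3 km): east 101.3 sin 32° = 53.68, north 101.3 cos 32° = 85.91
Leg 2 (307°, 52.8 km): east 52.8 sin 307° = -42.17, north 52.8 cos 307° = 31.78
Current position: (11.51, 117.68). Target: (34.5, -99.3). Remaining: Δeast = 22.99, Δnorth = -216.98.
Bearing = atan2(22.99, -216.98) mod 360° = 173.95°; distance = √((22.99)² + (-216.98)²) = 218.197 km.

174°, 218.2 km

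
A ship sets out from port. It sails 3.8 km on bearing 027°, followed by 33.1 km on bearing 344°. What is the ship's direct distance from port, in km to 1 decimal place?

36.0 km

Leg 1 (027°, 3.8 km): east 3.8 sin 27° = 1.73, north 3.8 cos 27° = 3.39
Leg 2 (344°, 33.1 km): east 33.1 sin 344° = -9.12, north 33.1 cos 344° = 31.82
Net: -7.40 east, 35.20 north. Distance = √((-7.40)² + (35.20)²) = 35.973 km.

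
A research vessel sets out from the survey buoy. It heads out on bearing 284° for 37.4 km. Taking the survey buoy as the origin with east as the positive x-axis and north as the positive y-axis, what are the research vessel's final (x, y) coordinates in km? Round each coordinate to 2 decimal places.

Leg 1 (284°, 37.4 km): east 37.4 sin 284° = -36.29, north 37.4 cos 284° = 9.05
Summing: -36.29 km east, 9.05 km north → (-36.29, 9.05).

(-36.29, 9.05)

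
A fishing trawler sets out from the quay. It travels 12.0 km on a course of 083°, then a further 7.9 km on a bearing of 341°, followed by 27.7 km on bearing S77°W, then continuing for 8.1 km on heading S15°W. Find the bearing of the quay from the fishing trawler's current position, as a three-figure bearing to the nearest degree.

075°

Leg 1 (083°, 12.0 km): east 12.0 sin 83° = 11.91, north 12.0 cos 83° = 1.46
Leg 2 (341°, 7.9 km): east 7.9 sin 341° = -2.57, north 7.9 cos 341° = 7.47
Leg 3 (S77°W, 27.7 km): east 27.7 sin 257° = -26.99, north 27.7 cos 257° = -6.23
Leg 4 (S15°W, 8.1 km): east 8.1 sin 195° = -2.10, north 8.1 cos 195° = -7.82
Net displacement: -19.75 east, -5.12 north. Direction back to start is (19.75, 5.12): bearing = atan2(19.75, 5.12) mod 360° = 75.46° ≈ 075°.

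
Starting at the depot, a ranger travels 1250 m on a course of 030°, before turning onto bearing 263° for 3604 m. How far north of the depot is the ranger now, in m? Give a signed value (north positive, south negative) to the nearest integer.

Leg 1 (030°, 1250 m): east 1250 sin 30° = 625.00, north 1250 cos 30° = 1082.53
Leg 2 (263°, 3604 m): east 3604 sin 263° = -3577.14, north 3604 cos 263° = -439.22
Net north component: 643.31 m.

643 m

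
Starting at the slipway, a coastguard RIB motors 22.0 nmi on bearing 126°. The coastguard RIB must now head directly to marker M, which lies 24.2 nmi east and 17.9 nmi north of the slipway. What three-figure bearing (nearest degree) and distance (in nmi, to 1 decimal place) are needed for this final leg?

012°, 31.5 nmi

Leg 1 (126°, 22.0 nmi): east 22.0 sin 126° = 17.80, north 22.0 cos 126° = -12.93
Current position: (17.80, -12.93). Target: (24.2, 17.9). Remaining: Δeast = 6.40, Δnorth = 30.83.
Bearing = atan2(6.40, 30.83) mod 360° = 11.73°; distance = √((6.40)² + (30.83)²) = 31.489 nmi.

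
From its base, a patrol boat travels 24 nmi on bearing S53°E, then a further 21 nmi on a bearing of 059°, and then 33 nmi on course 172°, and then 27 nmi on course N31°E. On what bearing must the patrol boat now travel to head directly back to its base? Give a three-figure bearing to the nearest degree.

283°

Leg 1 (S53°E, 24 nmi): east 24 sin 127° = 19.17, north 24 cos 127° = -14.44
Leg 2 (059°, 21 nmi): east 21 sin 59° = 18.00, north 21 cos 59° = 10.82
Leg 3 (172°, 33 nmi): east 33 sin 172° = 4.59, north 33 cos 172° = -32.68
Leg 4 (N31°E, 27 nmi): east 27 sin 31° = 13.91, north 27 cos 31° = 23.14
Net displacement: 55.67 east, -13.16 north. Direction back to start is (-55.67, 13.16): bearing = atan2(-55.67, 13.16) mod 360° = 283.30° ≈ 283°.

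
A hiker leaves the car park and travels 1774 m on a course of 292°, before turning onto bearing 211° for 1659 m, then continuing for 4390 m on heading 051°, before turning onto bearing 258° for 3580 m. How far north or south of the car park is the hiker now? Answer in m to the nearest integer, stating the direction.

Leg 1 (292°, 1774 m): east 1774 sin 292° = -1644.82, north 1774 cos 292° = 664.55
Leg 2 (211°, 1659 m): east 1659 sin 211° = -854.45, north 1659 cos 211° = -1422.04
Leg 3 (051°, 4390 m): east 4390 sin 51° = 3411.67, north 4390 cos 51° = 2762.72
Leg 4 (258°, 3580 m): east 3580 sin 258° = -3501.77, north 3580 cos 258° = -744.32
Net north component: 1260.90 m.

1261 m north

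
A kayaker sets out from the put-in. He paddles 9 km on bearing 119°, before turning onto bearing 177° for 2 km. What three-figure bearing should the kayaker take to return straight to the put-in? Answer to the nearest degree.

Leg 1 (119°, 9 km): east 9 sin 119° = 7.87, north 9 cos 119° = -4.36
Leg 2 (177°, 2 km): east 2 sin 177° = 0.10, north 2 cos 177° = -2.00
Net displacement: 7.98 east, -6.36 north. Direction back to start is (-7.98, 6.36): bearing = atan2(-7.98, 6.36) mod 360° = 308.57° ≈ 309°.

309°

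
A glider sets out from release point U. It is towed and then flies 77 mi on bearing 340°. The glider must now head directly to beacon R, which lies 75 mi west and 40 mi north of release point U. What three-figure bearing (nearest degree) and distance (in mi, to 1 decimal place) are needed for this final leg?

Leg 1 (340°, 77 mi): east 77 sin 340° = -26.34, north 77 cos 340° = 72.36
Current position: (-26.34, 72.36). Target: (-75, 40). Remaining: Δeast = -48.66, Δnorth = -32.36.
Bearing = atan2(-48.66, -32.36) mod 360° = 236.38°; distance = √((-48.66)² + (-32.36)²) = 58.439 mi.

236°, 58.4 mi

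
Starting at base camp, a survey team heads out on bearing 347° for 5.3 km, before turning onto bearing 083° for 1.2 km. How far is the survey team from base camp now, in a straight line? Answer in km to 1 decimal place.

Leg 1 (347°, 5.3 km): east 5.3 sin 347° = -1.19, north 5.3 cos 347° = 5.16
Leg 2 (083°, 1.2 km): east 1.2 sin 83° = 1.19, north 1.2 cos 83° = 0.15
Net: -0.00 east, 5.31 north. Distance = √((-0.00)² + (5.31)²) = 5.310 km.

5.3 km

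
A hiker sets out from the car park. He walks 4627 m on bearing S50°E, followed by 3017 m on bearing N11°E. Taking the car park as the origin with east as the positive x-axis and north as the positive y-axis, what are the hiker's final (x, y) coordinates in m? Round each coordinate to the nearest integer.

Leg 1 (S50°E, 4627 m): east 4627 sin 130° = 3544.49, north 4627 cos 130° = -2974.18
Leg 2 (N11°E, 3017 m): east 3017 sin 11° = 575.67, north 3017 cos 11° = 2961.57
Summing: 4120.16 m east, -12.61 m north → (4120, -13).

(4120, -13)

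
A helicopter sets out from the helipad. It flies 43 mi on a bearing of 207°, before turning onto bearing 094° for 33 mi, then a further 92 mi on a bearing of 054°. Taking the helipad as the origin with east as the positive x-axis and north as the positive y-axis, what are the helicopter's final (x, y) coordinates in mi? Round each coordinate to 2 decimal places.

(87.83, 13.46)

Leg 1 (207°, 43 mi): east 43 sin 207° = -19.52, north 43 cos 207° = -38.31
Leg 2 (094°, 33 mi): east 33 sin 94° = 32.92, north 33 cos 94° = -2.30
Leg 3 (054°, 92 mi): east 92 sin 54° = 74.43, north 92 cos 54° = 54.08
Summing: 87.83 mi east, 13.46 mi north → (87.83, 13.46).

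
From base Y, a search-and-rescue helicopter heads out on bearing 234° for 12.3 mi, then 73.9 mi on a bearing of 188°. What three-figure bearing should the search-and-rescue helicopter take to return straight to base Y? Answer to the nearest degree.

014°

Leg 1 (234°, 12.3 mi): east 12.3 sin 234° = -9.95, north 12.3 cos 234° = -7.23
Leg 2 (188°, 73.9 mi): east 73.9 sin 188° = -10.28, north 73.9 cos 188° = -73.18
Net displacement: -20.24 east, -80.41 north. Direction back to start is (20.24, 80.41): bearing = atan2(20.24, 80.41) mod 360° = 14.13° ≈ 014°.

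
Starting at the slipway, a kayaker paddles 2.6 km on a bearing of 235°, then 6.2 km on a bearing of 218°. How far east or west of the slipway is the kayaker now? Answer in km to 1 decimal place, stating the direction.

5.9 km west

Leg 1 (235°, 2.6 km): east 2.6 sin 235° = -2.13, north 2.6 cos 235° = -1.49
Leg 2 (218°, 6.2 km): east 6.2 sin 218° = -3.82, north 6.2 cos 218° = -4.89
Net east component: -5.95 km.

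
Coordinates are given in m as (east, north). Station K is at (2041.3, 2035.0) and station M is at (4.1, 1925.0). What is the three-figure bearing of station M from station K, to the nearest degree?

267°

Δeast = 4.1 − 2041.3 = -2037.20; Δnorth = 1925.0 − 2035.0 = -110.00.
Bearing = atan2(Δeast, Δnorth) mod 360° = 266.91° ≈ 267°.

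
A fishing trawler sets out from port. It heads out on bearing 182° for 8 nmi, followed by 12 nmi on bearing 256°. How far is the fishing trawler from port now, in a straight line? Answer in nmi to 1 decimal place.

Leg 1 (182°, 8 nmi): east 8 sin 182° = -0.28, north 8 cos 182° = -8.00
Leg 2 (256°, 12 nmi): east 12 sin 256° = -11.64, north 12 cos 256° = -2.90
Net: -11.92 east, -10.90 north. Distance = √((-11.92)² + (-10.90)²) = 16.153 nmi.

16.2 nmi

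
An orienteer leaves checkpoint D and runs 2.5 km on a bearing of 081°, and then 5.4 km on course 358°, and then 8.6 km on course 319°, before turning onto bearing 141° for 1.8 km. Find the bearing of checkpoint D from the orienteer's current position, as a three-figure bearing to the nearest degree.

168°

Leg 1 (081°, 2.5 km): east 2.5 sin 81° = 2.47, north 2.5 cos 81° = 0.39
Leg 2 (358°, 5.4 km): east 5.4 sin 358° = -0.19, north 5.4 cos 358° = 5.40
Leg 3 (319°, 8.6 km): east 8.6 sin 319° = -5.64, north 8.6 cos 319° = 6.49
Leg 4 (141°, 1.8 km): east 1.8 sin 141° = 1.13, north 1.8 cos 141° = -1.40
Net displacement: -2.23 east, 10.88 north. Direction back to start is (2.23, -10.88): bearing = atan2(2.23, -10.88) mod 360° = 168.42° ≈ 168°.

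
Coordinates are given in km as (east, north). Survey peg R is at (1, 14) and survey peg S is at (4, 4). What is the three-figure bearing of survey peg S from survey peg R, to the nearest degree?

Δeast = 4 − 1 = 3.00; Δnorth = 4 − 14 = -10.00.
Bearing = atan2(Δeast, Δnorth) mod 360° = 163.30° ≈ 163°.

163°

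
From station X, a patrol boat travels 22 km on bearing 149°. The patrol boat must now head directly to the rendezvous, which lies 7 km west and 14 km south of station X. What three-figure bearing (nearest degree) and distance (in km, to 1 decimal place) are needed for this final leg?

285°, 19.0 km

Leg 1 (149°, 22 km): east 22 sin 149° = 11.33, north 22 cos 149° = -18.86
Current position: (11.33, -18.86). Target: (-7, -14). Remaining: Δeast = -18.33, Δnorth = 4.86.
Bearing = atan2(-18.33, 4.86) mod 360° = 284.84°; distance = √((-18.33)² + (4.86)²) = 18.964 km.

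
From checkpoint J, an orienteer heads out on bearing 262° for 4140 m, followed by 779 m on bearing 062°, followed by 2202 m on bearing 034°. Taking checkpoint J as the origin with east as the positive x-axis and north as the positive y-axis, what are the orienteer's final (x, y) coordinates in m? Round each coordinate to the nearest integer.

(-2181, 1615)

Leg 1 (262°, 4140 m): east 4140 sin 262° = -4099.71, north 4140 cos 262° = -576.18
Leg 2 (062°, 779 m): east 779 sin 62° = 687.82, north 779 cos 62° = 365.72
Leg 3 (034°, 2202 m): east 2202 sin 34° = 1231.34, north 2202 cos 34° = 1825.54
Summing: -2180.55 m east, 1615.08 m north → (-2181, 1615).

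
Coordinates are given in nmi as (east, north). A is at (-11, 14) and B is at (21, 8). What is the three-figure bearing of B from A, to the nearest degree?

101°

Δeast = 21 − -11 = 32.00; Δnorth = 8 − 14 = -6.00.
Bearing = atan2(Δeast, Δnorth) mod 360° = 100.62° ≈ 101°.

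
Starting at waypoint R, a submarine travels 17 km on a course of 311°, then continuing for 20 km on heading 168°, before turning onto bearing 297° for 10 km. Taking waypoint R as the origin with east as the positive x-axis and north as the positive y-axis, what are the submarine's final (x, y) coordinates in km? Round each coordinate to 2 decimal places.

(-17.58, -3.87)

Leg 1 (311°, 17 km): east 17 sin 311° = -12.83, north 17 cos 311° = 11.15
Leg 2 (168°, 20 km): east 20 sin 168° = 4.16, north 20 cos 168° = -19.56
Leg 3 (297°, 10 km): east 10 sin 297° = -8.91, north 10 cos 297° = 4.54
Summing: -17.58 km east, -3.87 km north → (-17.58, -3.87).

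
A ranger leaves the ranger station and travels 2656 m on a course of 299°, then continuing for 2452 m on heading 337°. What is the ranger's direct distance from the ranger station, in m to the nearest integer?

Leg 1 (299°, 2656 m): east 2656 sin 299° = -2322.99, north 2656 cos 299° = 1287.65
Leg 2 (337°, 2452 m): east 2452 sin 337° = -958.07, north 2452 cos 337° = 2257.08
Net: -3281.06 east, 3544.73 north. Distance = √((-3281.06)² + (3544.73)²) = 4830.166 m.

4830 m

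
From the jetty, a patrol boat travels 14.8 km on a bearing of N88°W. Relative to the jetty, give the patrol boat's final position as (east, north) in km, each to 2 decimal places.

Leg 1 (N88°W, 14.8 km): east 14.8 sin 272° = -14.79, north 14.8 cos 272° = 0.52
Summing: -14.79 km east, 0.52 km north → (-14.79, 0.52).

(-14.79, 0.52)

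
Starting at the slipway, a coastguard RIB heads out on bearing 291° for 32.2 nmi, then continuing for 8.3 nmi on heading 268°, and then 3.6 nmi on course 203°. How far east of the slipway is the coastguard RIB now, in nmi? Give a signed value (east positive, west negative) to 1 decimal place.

-39.8 nmi

Leg 1 (291°, 32.2 nmi): east 32.2 sin 291° = -30.06, north 32.2 cos 291° = 11.54
Leg 2 (268°, 8.3 nmi): east 8.3 sin 268° = -8.29, north 8.3 cos 268° = -0.29
Leg 3 (203°, 3.6 nmi): east 3.6 sin 203° = -1.41, north 3.6 cos 203° = -3.31
Net east component: -39.76 nmi.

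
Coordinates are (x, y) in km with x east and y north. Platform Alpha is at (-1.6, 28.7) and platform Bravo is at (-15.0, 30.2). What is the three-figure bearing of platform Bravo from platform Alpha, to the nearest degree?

Δeast = -15.0 − -1.6 = -13.40; Δnorth = 30.2 − 28.7 = 1.50.
Bearing = atan2(Δeast, Δnorth) mod 360° = 276.39° ≈ 276°.

276°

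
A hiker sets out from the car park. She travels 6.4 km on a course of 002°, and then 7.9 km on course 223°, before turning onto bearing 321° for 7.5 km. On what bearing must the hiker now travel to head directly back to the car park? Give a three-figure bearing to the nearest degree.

Leg 1 (002°, 6.4 km): east 6.4 sin 2° = 0.22, north 6.4 cos 2° = 6.40
Leg 2 (223°, 7.9 km): east 7.9 sin 223° = -5.39, north 7.9 cos 223° = -5.78
Leg 3 (321°, 7.5 km): east 7.5 sin 321° = -4.72, north 7.5 cos 321° = 5.83
Net displacement: -9.88 east, 6.45 north. Direction back to start is (9.88, -6.45): bearing = atan2(9.88, -6.45) mod 360° = 123.11° ≈ 123°.

123°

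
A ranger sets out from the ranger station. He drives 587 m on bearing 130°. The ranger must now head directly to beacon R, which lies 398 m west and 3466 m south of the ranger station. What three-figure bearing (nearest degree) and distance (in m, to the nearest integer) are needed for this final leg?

Leg 1 (130°, 587 m): east 587 sin 130° = 449.67, north 587 cos 130° = -377.32
Current position: (449.67, -377.32). Target: (-398, -3466). Remaining: Δeast = -847.67, Δnorth = -3088.68.
Bearing = atan2(-847.67, -3088.68) mod 360° = 195.35°; distance = √((-847.67)² + (-3088.68)²) = 3202.891 m.

195°, 3203 m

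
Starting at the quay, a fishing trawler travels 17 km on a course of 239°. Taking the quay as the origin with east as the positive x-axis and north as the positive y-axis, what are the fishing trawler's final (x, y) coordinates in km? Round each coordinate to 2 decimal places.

(-14.57, -8.76)

Leg 1 (239°, 17 km): east 17 sin 239° = -14.57, north 17 cos 239° = -8.76
Summing: -14.57 km east, -8.76 km north → (-14.57, -8.76).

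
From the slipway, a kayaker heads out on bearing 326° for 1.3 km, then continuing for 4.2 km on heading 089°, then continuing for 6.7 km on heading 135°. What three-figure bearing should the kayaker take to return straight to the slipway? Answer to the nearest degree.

Leg 1 (326°, 1.3 km): east 1.3 sin 326° = -0.73, north 1.3 cos 326° = 1.08
Leg 2 (089°, 4.2 km): east 4.2 sin 89° = 4.20, north 4.2 cos 89° = 0.07
Leg 3 (135°, 6.7 km): east 6.7 sin 135° = 4.74, north 6.7 cos 135° = -4.74
Net displacement: 8.21 east, -3.59 north. Direction back to start is (-8.21, 3.59): bearing = atan2(-8.21, 3.59) mod 360° = 293.60° ≈ 294°.

294°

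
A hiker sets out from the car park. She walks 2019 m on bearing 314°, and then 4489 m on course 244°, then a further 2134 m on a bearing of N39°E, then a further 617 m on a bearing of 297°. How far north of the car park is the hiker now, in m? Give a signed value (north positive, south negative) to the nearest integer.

Leg 1 (314°, 2019 m): east 2019 sin 314° = -1452.35, north 2019 cos 314° = 1402.52
Leg 2 (244°, 4489 m): east 4489 sin 244° = -4034.69, north 4489 cos 244° = -1967.85
Leg 3 (N39°E, 2134 m): east 2134 sin 39° = 1342.97, north 2134 cos 39° = 1658.43
Leg 4 (297°, 617 m): east 617 sin 297° = -549.75, north 617 cos 297° = 280.11
Net north component: 1373.21 m.

1373 m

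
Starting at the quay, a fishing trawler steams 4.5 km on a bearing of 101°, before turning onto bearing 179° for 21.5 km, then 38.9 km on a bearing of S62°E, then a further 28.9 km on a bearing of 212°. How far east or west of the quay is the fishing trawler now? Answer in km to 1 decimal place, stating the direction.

Leg 1 (101°, 4.5 km): east 4.5 sin 101° = 4.42, north 4.5 cos 101° = -0.86
Leg 2 (179°, 21.5 km): east 21.5 sin 179° = 0.38, north 21.5 cos 179° = -21.50
Leg 3 (S62°E, 38.9 km): east 38.9 sin 118° = 34.35, north 38.9 cos 118° = -18.26
Leg 4 (212°, 28.9 km): east 28.9 sin 212° = -15.31, north 28.9 cos 212° = -24.51
Net east component: 23.82 km.

23.8 km east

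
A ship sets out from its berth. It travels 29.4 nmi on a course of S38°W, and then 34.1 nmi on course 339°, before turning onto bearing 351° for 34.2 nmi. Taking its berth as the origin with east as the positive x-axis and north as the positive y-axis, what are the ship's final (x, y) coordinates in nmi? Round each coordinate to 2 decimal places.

Leg 1 (S38°W, 29.4 nmi): east 29.4 sin 218° = -18.10, north 29.4 cos 218° = -23.17
Leg 2 (339°, 34.1 nmi): east 34.1 sin 339° = -12.22, north 34.1 cos 339° = 31.84
Leg 3 (351°, 34.2 nmi): east 34.2 sin 351° = -5.35, north 34.2 cos 351° = 33.78
Summing: -35.67 nmi east, 42.45 nmi north → (-35.67, 42.45).

(-35.67, 42.45)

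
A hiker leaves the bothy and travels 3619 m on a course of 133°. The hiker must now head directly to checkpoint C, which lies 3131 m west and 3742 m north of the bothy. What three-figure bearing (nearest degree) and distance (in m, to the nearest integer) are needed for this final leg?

Leg 1 (133°, 3619 m): east 3619 sin 133° = 2646.77, north 3619 cos 133° = -2468.15
Current position: (2646.77, -2468.15). Target: (-3131, 3742). Remaining: Δeast = -5777.77, Δnorth = 6210.15.
Bearing = atan2(-5777.77, 6210.15) mod 360° = 317.07°; distance = √((-5777.77)² + (6210.15)²) = 8482.252 m.

317°, 8482 m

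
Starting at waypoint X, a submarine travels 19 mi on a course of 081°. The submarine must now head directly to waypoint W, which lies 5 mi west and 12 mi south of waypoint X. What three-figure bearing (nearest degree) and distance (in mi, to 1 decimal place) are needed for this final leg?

238°, 28.1 mi

Leg 1 (081°, 19 mi): east 19 sin 81° = 18.77, north 19 cos 81° = 2.97
Current position: (18.77, 2.97). Target: (-5, -12). Remaining: Δeast = -23.77, Δnorth = -14.97.
Bearing = atan2(-23.77, -14.97) mod 360° = 237.79°; distance = √((-23.77)² + (-14.97)²) = 28.089 mi.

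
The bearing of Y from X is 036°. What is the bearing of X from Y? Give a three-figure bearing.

216°

Back-bearing = 036° + 180° = 216°.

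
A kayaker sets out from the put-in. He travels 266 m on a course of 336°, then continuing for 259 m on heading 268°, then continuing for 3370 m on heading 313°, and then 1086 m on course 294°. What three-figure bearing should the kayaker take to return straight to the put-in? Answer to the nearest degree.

128°

Leg 1 (336°, 266 m): east 266 sin 336° = -108.19, north 266 cos 336° = 243.00
Leg 2 (268°, 259 m): east 259 sin 268° = -258.84, north 259 cos 268° = -9.04
Leg 3 (313°, 3370 m): east 3370 sin 313° = -2464.66, north 3370 cos 313° = 2298.33
Leg 4 (294°, 1086 m): east 1086 sin 294° = -992.11, north 1086 cos 294° = 441.72
Net displacement: -3823.81 east, 2974.01 north. Direction back to start is (3823.81, -2974.01): bearing = atan2(3823.81, -2974.01) mod 360° = 127.87° ≈ 128°.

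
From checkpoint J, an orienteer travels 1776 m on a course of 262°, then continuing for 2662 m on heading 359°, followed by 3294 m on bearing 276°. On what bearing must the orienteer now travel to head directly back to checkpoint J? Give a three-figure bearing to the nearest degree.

118°

Leg 1 (262°, 1776 m): east 1776 sin 262° = -1758.72, north 1776 cos 262° = -247.17
Leg 2 (359°, 2662 m): east 2662 sin 359° = -46.46, north 2662 cos 359° = 2661.59
Leg 3 (276°, 3294 m): east 3294 sin 276° = -3275.96, north 3294 cos 276° = 344.32
Net displacement: -5081.13 east, 2758.74 north. Direction back to start is (5081.13, -2758.74): bearing = atan2(5081.13, -2758.74) mod 360° = 118.50° ≈ 118°.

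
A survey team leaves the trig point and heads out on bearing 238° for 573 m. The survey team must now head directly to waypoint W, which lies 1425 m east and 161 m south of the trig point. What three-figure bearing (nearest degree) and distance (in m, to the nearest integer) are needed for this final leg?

086°, 1916 m

Leg 1 (238°, 573 m): east 573 sin 238° = -485.93, north 573 cos 238° = -303.64
Current position: (-485.93, -303.64). Target: (1425, -161). Remaining: Δeast = 1910.93, Δnorth = 142.64.
Bearing = atan2(1910.93, 142.64) mod 360° = 85.73°; distance = √((1910.93)² + (142.64)²) = 1916.248 m.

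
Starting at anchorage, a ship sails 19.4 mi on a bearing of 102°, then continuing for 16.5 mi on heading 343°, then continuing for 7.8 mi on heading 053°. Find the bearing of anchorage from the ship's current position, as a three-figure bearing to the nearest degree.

231°

Leg 1 (102°, 19.4 mi): east 19.4 sin 102° = 18.98, north 19.4 cos 102° = -4.03
Leg 2 (343°, 16.5 mi): east 16.5 sin 343° = -4.82, north 16.5 cos 343° = 15.78
Leg 3 (053°, 7.8 mi): east 7.8 sin 53° = 6.23, north 7.8 cos 53° = 4.69
Net displacement: 20.38 east, 16.44 north. Direction back to start is (-20.38, -16.44): bearing = atan2(-20.38, -16.44) mod 360° = 231.11° ≈ 231°.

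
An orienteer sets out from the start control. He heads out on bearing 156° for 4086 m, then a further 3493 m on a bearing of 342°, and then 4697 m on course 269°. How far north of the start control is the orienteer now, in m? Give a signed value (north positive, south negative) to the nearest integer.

-493 m

Leg 1 (156°, 4086 m): east 4086 sin 156° = 1661.93, north 4086 cos 156° = -3732.75
Leg 2 (342°, 3493 m): east 3493 sin 342° = -1079.40, north 3493 cos 342° = 3322.04
Leg 3 (269°, 4697 m): east 4697 sin 269° = -4696.28, north 4697 cos 269° = -81.97
Net north component: -492.68 m.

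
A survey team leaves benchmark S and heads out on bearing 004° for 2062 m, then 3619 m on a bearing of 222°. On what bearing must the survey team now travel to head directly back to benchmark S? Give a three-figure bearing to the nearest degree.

074°

Leg 1 (004°, 2062 m): east 2062 sin 4° = 143.84, north 2062 cos 4° = 2056.98
Leg 2 (222°, 3619 m): east 3619 sin 222° = -2421.58, north 3619 cos 222° = -2689.44
Net displacement: -2277.75 east, -632.46 north. Direction back to start is (2277.75, 632.46): bearing = atan2(2277.75, 632.46) mod 360° = 74.48° ≈ 074°.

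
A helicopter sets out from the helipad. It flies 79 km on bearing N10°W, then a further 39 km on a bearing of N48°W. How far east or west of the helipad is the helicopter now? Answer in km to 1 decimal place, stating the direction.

42.7 km west

Leg 1 (N10°W, 79 km): east 79 sin 350° = -13.72, north 79 cos 350° = 77.80
Leg 2 (N48°W, 39 km): east 39 sin 312° = -28.98, north 39 cos 312° = 26.10
Net east component: -42.70 km.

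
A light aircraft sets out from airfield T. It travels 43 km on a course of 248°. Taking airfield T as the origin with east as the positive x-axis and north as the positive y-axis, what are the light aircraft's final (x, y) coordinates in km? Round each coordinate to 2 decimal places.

(-39.87, -16.11)

Leg 1 (248°, 43 km): east 43 sin 248° = -39.87, north 43 cos 248° = -16.11
Summing: -39.87 km east, -16.11 km north → (-39.87, -16.11).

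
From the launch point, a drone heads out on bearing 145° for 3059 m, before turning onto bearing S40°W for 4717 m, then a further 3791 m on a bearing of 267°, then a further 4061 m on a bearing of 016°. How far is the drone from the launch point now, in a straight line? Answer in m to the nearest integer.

Leg 1 (145°, 3059 m): east 3059 sin 145° = 1754.57, north 3059 cos 145° = -2505.79
Leg 2 (S40°W, 4717 m): east 4717 sin 220° = -3032.03, north 4717 cos 220° = -3613.43
Leg 3 (267°, 3791 m): east 3791 sin 267° = -3785.80, north 3791 cos 267° = -198.41
Leg 4 (016°, 4061 m): east 4061 sin 16° = 1119.36, north 4061 cos 16° = 3903.68
Net: -3943.90 east, -2413.94 north. Distance = √((-3943.90)² + (-2413.94)²) = 4624.008 m.

4624 m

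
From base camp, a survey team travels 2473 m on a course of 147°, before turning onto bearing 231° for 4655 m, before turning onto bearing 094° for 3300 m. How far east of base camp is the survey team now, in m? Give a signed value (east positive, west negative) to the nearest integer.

1021 m

Leg 1 (147°, 2473 m): east 2473 sin 147° = 1346.89, north 2473 cos 147° = -2074.03
Leg 2 (231°, 4655 m): east 4655 sin 231° = -3617.61, north 4655 cos 231° = -2929.49
Leg 3 (094°, 3300 m): east 3300 sin 94° = 3291.96, north 3300 cos 94° = -230.20
Net east component: 1021.24 m.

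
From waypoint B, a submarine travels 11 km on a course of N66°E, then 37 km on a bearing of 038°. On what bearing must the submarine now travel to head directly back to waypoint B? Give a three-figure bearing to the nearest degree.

224°

Leg 1 (N66°E, 11 km): east 11 sin 66° = 10.05, north 11 cos 66° = 4.47
Leg 2 (038°, 37 km): east 37 sin 38° = 22.78, north 37 cos 38° = 29.16
Net displacement: 32.83 east, 33.63 north. Direction back to start is (-32.83, -33.63): bearing = atan2(-32.83, -33.63) mod 360° = 224.31° ≈ 224°.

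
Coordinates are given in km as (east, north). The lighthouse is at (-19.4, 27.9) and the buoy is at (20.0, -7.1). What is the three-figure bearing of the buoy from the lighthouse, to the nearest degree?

132°

Δeast = 20.0 − -19.4 = 39.40; Δnorth = -7.1 − 27.9 = -35.00.
Bearing = atan2(Δeast, Δnorth) mod 360° = 131.62° ≈ 132°.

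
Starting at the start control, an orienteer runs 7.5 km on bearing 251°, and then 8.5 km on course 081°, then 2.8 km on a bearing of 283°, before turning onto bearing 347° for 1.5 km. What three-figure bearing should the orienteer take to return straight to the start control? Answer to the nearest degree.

119°

Leg 1 (251°, 7.5 km): east 7.5 sin 251° = -7.09, north 7.5 cos 251° = -2.44
Leg 2 (081°, 8.5 km): east 8.5 sin 81° = 8.40, north 8.5 cos 81° = 1.33
Leg 3 (283°, 2.8 km): east 2.8 sin 283° = -2.73, north 2.8 cos 283° = 0.63
Leg 4 (347°, 1.5 km): east 1.5 sin 347° = -0.34, north 1.5 cos 347° = 1.46
Net displacement: -1.76 east, 0.98 north. Direction back to start is (1.76, -0.98): bearing = atan2(1.76, -0.98) mod 360° = 119.07° ≈ 119°.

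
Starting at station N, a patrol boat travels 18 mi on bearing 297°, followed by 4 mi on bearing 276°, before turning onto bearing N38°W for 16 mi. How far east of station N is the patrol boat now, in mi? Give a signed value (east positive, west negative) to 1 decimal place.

Leg 1 (297°, 18 mi): east 18 sin 297° = -16.04, north 18 cos 297° = 8.17
Leg 2 (276°, 4 mi): east 4 sin 276° = -3.98, north 4 cos 276° = 0.42
Leg 3 (N38°W, 16 mi): east 16 sin 322° = -9.85, north 16 cos 322° = 12.61
Net east component: -29.87 mi.

-29.9 mi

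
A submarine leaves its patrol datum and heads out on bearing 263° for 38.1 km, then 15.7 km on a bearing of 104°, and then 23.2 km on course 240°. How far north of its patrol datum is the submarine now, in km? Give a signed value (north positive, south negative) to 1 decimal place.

-20.0 km

Leg 1 (263°, 38.1 km): east 38.1 sin 263° = -37.82, north 38.1 cos 263° = -4.64
Leg 2 (104°, 15.7 km): east 15.7 sin 104° = 15.23, north 15.7 cos 104° = -3.80
Leg 3 (240°, 23.2 km): east 23.2 sin 240° = -20.09, north 23.2 cos 240° = -11.60
Net north component: -20.04 km.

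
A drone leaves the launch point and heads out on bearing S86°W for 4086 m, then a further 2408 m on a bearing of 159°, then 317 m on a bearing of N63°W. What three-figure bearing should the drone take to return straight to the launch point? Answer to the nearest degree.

Leg 1 (S86°W, 4086 m): east 4086 sin 266° = -4076.05, north 4086 cos 266° = -285.02
Leg 2 (159°, 2408 m): east 2408 sin 159° = 862.95, north 2408 cos 159° = -2248.06
Leg 3 (N63°W, 317 m): east 317 sin 297° = -282.45, north 317 cos 297° = 143.91
Net displacement: -3495.55 east, -2389.17 north. Direction back to start is (3495.55, 2389.17): bearing = atan2(3495.55, 2389.17) mod 360° = 55.65° ≈ 056°.

056°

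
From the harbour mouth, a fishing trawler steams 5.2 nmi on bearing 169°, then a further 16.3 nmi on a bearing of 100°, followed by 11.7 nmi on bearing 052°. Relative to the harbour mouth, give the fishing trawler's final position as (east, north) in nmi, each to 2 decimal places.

Leg 1 (169°, 5.2 nmi): east 5.2 sin 169° = 0.99, north 5.2 cos 169° = -5.10
Leg 2 (100°, 16.3 nmi): east 16.3 sin 100° = 16.05, north 16.3 cos 100° = -2.83
Leg 3 (052°, 11.7 nmi): east 11.7 sin 52° = 9.22, north 11.7 cos 52° = 7.20
Summing: 26.26 nmi east, -0.73 nmi north → (26.26, -0.73).

(26.26, -0.73)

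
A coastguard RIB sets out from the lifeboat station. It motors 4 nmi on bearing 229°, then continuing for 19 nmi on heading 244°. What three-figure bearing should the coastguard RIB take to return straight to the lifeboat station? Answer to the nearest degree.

Leg 1 (229°, 4 nmi): east 4 sin 229° = -3.02, north 4 cos 229° = -2.62
Leg 2 (244°, 19 nmi): east 19 sin 244° = -17.08, north 19 cos 244° = -8.33
Net displacement: -20.10 east, -10.95 north. Direction back to start is (20.10, 10.95): bearing = atan2(20.10, 10.95) mod 360° = 61.41° ≈ 061°.

061°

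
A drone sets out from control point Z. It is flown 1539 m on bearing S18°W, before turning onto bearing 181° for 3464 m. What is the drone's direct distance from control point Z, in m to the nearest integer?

Leg 1 (S18°W, 1539 m): east 1539 sin 198° = -475.58, north 1539 cos 198° = -1463.68
Leg 2 (181°, 3464 m): east 3464 sin 181° = -60.46, north 3464 cos 181° = -3463.47
Net: -536.03 east, -4927.15 north. Distance = √((-536.03)² + (-4927.15)²) = 4956.221 m.

4956 m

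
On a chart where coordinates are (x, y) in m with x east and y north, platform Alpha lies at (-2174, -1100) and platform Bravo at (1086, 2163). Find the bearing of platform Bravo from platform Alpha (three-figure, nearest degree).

Δeast = 1086 − -2174 = 3260.00; Δnorth = 2163 − -1100 = 3263.00.
Bearing = atan2(Δeast, Δnorth) mod 360° = 44.97° ≈ 045°.

045°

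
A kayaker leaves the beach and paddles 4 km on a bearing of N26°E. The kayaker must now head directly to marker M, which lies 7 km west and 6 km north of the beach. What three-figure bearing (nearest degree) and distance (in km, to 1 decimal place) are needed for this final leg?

Leg 1 (N26°E, 4 km): east 4 sin 26° = 1.75, north 4 cos 26° = 3.60
Current position: (1.75, 3.60). Target: (-7, 6). Remaining: Δeast = -8.75, Δnorth = 2.40.
Bearing = atan2(-8.75, 2.40) mod 360° = 285.36°; distance = √((-8.75)² + (2.40)²) = 9.078 km.

285°, 9.1 km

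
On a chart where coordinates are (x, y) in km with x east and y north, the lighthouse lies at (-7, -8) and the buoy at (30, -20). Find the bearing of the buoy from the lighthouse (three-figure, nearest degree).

Δeast = 30 − -7 = 37.00; Δnorth = -20 − -8 = -12.00.
Bearing = atan2(Δeast, Δnorth) mod 360° = 107.97° ≈ 108°.

108°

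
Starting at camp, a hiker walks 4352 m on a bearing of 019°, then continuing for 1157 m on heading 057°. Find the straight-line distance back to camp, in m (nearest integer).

Leg 1 (019°, 4352 m): east 4352 sin 19° = 1416.87, north 4352 cos 19° = 4114.90
Leg 2 (057°, 1157 m): east 1157 sin 57° = 970.34, north 1157 cos 57° = 630.15
Net: 2387.21 east, 4745.04 north. Distance = √((2387.21)² + (4745.04)²) = 5311.708 m.

5312 m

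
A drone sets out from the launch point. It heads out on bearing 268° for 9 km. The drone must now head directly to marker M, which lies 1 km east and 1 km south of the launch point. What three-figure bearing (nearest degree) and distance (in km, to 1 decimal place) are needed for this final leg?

094°, 10.0 km

Leg 1 (268°, 9 km): east 9 sin 268° = -8.99, north 9 cos 268° = -0.31
Current position: (-8.99, -0.31). Target: (1, -1). Remaining: Δeast = 9.99, Δnorth = -0.69.
Bearing = atan2(9.99, -0.69) mod 360° = 93.93°; distance = √((9.99)² + (-0.69)²) = 10.018 km.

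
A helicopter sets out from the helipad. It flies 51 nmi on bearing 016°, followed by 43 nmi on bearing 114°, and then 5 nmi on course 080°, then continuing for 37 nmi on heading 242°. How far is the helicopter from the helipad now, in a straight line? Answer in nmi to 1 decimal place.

29.7 nmi

Leg 1 (016°, 51 nmi): east 51 sin 16° = 14.06, north 51 cos 16° = 49.02
Leg 2 (114°, 43 nmi): east 43 sin 114° = 39.28, north 43 cos 114° = -17.49
Leg 3 (080°, 5 nmi): east 5 sin 80° = 4.92, north 5 cos 80° = 0.87
Leg 4 (242°, 37 nmi): east 37 sin 242° = -32.67, north 37 cos 242° = -17.37
Net: 25.59 east, 15.03 north. Distance = √((25.59)² + (15.03)²) = 29.683 nmi.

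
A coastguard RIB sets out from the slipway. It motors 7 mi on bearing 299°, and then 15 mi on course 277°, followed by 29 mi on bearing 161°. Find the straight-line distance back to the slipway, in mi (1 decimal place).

Leg 1 (299°, 7 mi): east 7 sin 299° = -6.12, north 7 cos 299° = 3.39
Leg 2 (277°, 15 mi): east 15 sin 277° = -14.89, north 15 cos 277° = 1.83
Leg 3 (161°, 29 mi): east 29 sin 161° = 9.44, north 29 cos 161° = -27.42
Net: -11.57 east, -22.20 north. Distance = √((-11.57)² + (-22.20)²) = 25.032 mi.

25.0 mi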